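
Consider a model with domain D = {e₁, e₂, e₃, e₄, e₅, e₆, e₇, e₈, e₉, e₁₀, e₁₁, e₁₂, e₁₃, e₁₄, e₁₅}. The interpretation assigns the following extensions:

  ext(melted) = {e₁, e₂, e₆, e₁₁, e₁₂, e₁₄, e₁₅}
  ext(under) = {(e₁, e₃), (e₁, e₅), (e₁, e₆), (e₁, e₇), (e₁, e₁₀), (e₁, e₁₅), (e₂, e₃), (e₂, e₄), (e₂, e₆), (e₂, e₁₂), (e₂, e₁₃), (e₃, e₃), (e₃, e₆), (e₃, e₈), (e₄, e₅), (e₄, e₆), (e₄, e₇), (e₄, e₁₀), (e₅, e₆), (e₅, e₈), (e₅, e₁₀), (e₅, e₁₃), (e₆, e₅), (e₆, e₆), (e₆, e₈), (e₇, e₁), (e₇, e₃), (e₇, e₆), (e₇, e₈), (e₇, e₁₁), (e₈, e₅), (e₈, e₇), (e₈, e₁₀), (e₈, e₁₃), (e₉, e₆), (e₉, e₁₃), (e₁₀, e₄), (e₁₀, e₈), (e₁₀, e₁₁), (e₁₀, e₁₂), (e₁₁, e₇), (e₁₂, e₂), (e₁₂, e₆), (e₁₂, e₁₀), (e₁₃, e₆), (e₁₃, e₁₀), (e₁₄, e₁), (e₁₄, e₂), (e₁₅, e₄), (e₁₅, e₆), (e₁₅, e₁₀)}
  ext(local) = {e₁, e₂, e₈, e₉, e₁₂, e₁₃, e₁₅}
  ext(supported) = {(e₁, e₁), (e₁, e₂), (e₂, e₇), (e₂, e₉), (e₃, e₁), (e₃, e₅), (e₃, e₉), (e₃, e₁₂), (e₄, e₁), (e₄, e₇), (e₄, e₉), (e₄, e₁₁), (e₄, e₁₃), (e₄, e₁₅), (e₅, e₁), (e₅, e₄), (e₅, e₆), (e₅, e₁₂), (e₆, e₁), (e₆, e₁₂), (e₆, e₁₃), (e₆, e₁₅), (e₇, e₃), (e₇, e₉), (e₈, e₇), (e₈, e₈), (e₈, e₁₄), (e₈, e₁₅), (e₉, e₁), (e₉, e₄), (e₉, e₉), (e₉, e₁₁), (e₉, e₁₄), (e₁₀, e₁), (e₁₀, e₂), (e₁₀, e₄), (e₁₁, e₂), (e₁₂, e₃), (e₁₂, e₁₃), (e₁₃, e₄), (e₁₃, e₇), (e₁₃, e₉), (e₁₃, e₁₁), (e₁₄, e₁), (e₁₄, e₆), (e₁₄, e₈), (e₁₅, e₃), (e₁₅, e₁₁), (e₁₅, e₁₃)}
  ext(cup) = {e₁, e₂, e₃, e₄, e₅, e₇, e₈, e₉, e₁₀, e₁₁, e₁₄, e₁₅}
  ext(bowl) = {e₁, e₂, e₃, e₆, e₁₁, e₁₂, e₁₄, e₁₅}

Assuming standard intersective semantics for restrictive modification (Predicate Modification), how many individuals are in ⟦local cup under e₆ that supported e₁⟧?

⟦under e₆⟧ = {x : ⟨x, e₆⟩ ∈ ⟦under⟧} = {e₁, e₂, e₃, e₄, e₅, e₆, e₇, e₉, e₁₂, e₁₃, e₁₅}
⟦that supported e₁⟧ = {x : ⟨x, e₁⟩ ∈ ⟦supported⟧} = {e₁, e₃, e₄, e₅, e₆, e₉, e₁₀, e₁₄}
⟦cup⟧ = {e₁, e₂, e₃, e₄, e₅, e₇, e₈, e₉, e₁₀, e₁₁, e₁₄, e₁₅}
… ∩ ⟦under e₆⟧ = {e₁, e₂, e₃, e₄, e₅, e₇, e₈, e₉, e₁₀, e₁₁, e₁₄, e₁₅} ∩ {e₁, e₂, e₃, e₄, e₅, e₆, e₇, e₉, e₁₂, e₁₃, e₁₅} = {e₁, e₂, e₃, e₄, e₅, e₇, e₉, e₁₅}
… ∩ ⟦that supported e₁⟧ = {e₁, e₂, e₃, e₄, e₅, e₇, e₉, e₁₅} ∩ {e₁, e₃, e₄, e₅, e₆, e₉, e₁₀, e₁₄} = {e₁, e₃, e₄, e₅, e₉}
… ∩ ⟦local⟧ = {e₁, e₃, e₄, e₅, e₉} ∩ {e₁, e₂, e₈, e₉, e₁₂, e₁₃, e₁₅} = {e₁, e₉}
⟦local cup under e₆ that supported e₁⟧ = {e₁, e₉}, so the cardinality is 2.

2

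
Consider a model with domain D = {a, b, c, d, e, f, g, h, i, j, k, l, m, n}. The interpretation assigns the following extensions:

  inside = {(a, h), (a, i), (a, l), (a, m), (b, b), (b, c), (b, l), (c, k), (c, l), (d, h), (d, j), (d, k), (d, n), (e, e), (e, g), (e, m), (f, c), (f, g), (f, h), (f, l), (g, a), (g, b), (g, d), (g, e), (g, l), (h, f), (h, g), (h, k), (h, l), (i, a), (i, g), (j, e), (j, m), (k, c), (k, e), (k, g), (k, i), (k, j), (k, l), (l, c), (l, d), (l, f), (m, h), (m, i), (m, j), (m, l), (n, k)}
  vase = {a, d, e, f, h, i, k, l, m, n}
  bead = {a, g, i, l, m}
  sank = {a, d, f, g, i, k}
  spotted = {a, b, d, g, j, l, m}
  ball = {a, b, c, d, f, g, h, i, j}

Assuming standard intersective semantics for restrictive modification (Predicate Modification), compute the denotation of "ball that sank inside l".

{a, f, g}

⟦that sank⟧ = ⟦sank⟧ = {a, d, f, g, i, k}
⟦inside l⟧ = {x : ⟨x, l⟩ ∈ ⟦inside⟧} = {a, b, c, f, g, h, k, m}
⟦ball⟧ = {a, b, c, d, f, g, h, i, j}
… ∩ ⟦that sank⟧ = {a, b, c, d, f, g, h, i, j} ∩ {a, d, f, g, i, k} = {a, d, f, g, i}
… ∩ ⟦inside l⟧ = {a, d, f, g, i} ∩ {a, b, c, f, g, h, k, m} = {a, f, g}
So ⟦ball that sank inside l⟧ = {a, f, g}.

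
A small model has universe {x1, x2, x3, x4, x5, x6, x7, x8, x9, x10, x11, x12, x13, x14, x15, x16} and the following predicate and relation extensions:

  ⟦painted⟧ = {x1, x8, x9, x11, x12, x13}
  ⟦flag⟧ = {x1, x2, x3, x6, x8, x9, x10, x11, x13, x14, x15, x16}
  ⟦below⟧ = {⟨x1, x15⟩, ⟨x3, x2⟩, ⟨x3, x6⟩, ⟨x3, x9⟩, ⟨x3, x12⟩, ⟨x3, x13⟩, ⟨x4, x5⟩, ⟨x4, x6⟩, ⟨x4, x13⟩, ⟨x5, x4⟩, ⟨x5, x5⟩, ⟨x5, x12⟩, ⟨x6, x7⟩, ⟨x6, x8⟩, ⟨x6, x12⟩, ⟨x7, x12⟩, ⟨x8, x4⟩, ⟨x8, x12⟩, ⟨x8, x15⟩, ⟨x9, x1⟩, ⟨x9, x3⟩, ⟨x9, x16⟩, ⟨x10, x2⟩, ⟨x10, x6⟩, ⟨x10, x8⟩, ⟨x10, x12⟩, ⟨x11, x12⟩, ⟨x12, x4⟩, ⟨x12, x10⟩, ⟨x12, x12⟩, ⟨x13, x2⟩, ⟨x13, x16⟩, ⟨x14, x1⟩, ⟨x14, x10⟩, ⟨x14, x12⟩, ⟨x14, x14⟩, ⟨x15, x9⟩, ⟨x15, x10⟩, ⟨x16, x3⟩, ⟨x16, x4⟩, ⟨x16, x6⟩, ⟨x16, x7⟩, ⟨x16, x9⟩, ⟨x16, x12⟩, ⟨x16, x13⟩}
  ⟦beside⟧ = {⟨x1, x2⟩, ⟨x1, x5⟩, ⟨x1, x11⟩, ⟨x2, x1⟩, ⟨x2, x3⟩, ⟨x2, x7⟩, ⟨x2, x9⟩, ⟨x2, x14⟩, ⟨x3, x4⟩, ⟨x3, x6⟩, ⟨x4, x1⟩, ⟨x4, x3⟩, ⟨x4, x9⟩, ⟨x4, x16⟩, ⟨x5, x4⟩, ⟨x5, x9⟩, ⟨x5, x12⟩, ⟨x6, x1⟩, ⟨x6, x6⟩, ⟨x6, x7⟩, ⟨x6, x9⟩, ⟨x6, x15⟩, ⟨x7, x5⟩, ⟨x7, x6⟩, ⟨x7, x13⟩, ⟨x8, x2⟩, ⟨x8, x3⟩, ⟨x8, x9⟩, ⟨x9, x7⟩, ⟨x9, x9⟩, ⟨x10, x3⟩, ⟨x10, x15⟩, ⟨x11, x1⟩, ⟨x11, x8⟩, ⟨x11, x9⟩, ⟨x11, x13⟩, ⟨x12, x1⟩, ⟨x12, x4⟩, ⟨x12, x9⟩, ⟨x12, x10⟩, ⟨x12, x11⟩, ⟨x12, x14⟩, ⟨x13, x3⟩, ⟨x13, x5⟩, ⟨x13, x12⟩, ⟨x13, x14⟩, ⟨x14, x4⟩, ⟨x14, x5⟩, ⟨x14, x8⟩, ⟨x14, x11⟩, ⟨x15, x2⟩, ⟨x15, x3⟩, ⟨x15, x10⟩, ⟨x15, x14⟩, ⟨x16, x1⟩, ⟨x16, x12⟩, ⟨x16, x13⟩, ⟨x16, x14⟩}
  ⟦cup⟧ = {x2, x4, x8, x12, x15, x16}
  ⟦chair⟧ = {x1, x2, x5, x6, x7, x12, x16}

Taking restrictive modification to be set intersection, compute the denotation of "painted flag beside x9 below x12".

{x8, x11}

⟦beside x9⟧ = {x : ⟨x, x9⟩ ∈ ⟦beside⟧} = {x2, x4, x5, x6, x8, x9, x11, x12}
⟦below x12⟧ = {x : ⟨x, x12⟩ ∈ ⟦below⟧} = {x3, x5, x6, x7, x8, x10, x11, x12, x14, x16}
⟦flag⟧ = {x1, x2, x3, x6, x8, x9, x10, x11, x13, x14, x15, x16}
… ∩ ⟦beside x9⟧ = {x1, x2, x3, x6, x8, x9, x10, x11, x13, x14, x15, x16} ∩ {x2, x4, x5, x6, x8, x9, x11, x12} = {x2, x6, x8, x9, x11}
… ∩ ⟦below x12⟧ = {x2, x6, x8, x9, x11} ∩ {x3, x5, x6, x7, x8, x10, x11, x12, x14, x16} = {x6, x8, x11}
… ∩ ⟦painted⟧ = {x6, x8, x11} ∩ {x1, x8, x9, x11, x12, x13} = {x8, x11}
So ⟦painted flag beside x9 below x12⟧ = {x8, x11}.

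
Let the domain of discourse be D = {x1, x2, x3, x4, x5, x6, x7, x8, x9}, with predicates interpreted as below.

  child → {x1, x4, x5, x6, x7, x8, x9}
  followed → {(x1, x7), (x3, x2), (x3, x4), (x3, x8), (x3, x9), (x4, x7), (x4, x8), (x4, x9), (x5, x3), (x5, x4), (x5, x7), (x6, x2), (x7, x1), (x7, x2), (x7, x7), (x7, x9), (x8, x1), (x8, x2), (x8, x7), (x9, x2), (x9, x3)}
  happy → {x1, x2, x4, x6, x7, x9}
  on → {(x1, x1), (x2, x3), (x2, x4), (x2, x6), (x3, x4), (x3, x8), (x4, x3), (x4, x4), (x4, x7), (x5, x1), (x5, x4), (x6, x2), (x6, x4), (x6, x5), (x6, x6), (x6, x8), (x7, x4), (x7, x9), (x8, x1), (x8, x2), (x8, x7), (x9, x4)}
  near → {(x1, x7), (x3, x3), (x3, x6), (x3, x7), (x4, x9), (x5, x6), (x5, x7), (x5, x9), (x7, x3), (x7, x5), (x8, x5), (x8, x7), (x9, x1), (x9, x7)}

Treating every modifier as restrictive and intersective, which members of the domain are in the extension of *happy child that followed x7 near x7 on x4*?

{ }

⟦that followed x7⟧ = {x : ⟨x, x7⟩ ∈ ⟦followed⟧} = {x1, x4, x5, x7, x8}
⟦near x7⟧ = {x : ⟨x, x7⟩ ∈ ⟦near⟧} = {x1, x3, x5, x8, x9}
⟦on x4⟧ = {x : ⟨x, x4⟩ ∈ ⟦on⟧} = {x2, x3, x4, x5, x6, x7, x9}
⟦child⟧ = {x1, x4, x5, x6, x7, x8, x9}
… ∩ ⟦that followed x7⟧ = {x1, x4, x5, x6, x7, x8, x9} ∩ {x1, x4, x5, x7, x8} = {x1, x4, x5, x7, x8}
… ∩ ⟦near x7⟧ = {x1, x4, x5, x7, x8} ∩ {x1, x3, x5, x8, x9} = {x1, x5, x8}
… ∩ ⟦on x4⟧ = {x1, x5, x8} ∩ {x2, x3, x4, x5, x6, x7, x9} = {x5}
… ∩ ⟦happy⟧ = {x5} ∩ {x1, x2, x4, x6, x7, x9} = ∅
So ⟦happy child that followed x7 near x7 on x4⟧ = { }.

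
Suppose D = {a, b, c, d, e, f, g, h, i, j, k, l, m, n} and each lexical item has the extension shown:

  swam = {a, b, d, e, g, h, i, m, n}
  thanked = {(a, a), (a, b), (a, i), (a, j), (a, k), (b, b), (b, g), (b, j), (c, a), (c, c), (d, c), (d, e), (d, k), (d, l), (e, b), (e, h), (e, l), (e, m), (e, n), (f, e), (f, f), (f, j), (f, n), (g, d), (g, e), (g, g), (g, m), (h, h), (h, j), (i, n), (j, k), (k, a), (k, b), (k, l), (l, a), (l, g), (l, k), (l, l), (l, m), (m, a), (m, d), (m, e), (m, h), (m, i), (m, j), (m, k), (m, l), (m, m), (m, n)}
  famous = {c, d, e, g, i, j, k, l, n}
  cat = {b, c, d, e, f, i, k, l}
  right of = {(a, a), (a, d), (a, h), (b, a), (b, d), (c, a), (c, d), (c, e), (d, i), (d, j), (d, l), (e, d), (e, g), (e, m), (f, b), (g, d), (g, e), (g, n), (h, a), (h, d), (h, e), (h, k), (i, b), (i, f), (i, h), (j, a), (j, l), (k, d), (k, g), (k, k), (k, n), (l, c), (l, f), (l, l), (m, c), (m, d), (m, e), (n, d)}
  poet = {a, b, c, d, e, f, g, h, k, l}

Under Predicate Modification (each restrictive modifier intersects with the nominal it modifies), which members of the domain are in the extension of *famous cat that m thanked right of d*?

⟦that m thanked⟧ = {x : ⟨m, x⟩ ∈ ⟦thanked⟧} = {a, d, e, h, i, j, k, l, m, n}
⟦right of d⟧ = {x : ⟨x, d⟩ ∈ ⟦right of⟧} = {a, b, c, e, g, h, k, m, n}
⟦cat⟧ = {b, c, d, e, f, i, k, l}
… ∩ ⟦that m thanked⟧ = {b, c, d, e, f, i, k, l} ∩ {a, d, e, h, i, j, k, l, m, n} = {d, e, i, k, l}
… ∩ ⟦right of d⟧ = {d, e, i, k, l} ∩ {a, b, c, e, g, h, k, m, n} = {e, k}
… ∩ ⟦famous⟧ = {e, k} ∩ {c, d, e, g, i, j, k, l, n} = {e, k}
So ⟦famous cat that m thanked right of d⟧ = {e, k}.

{e, k}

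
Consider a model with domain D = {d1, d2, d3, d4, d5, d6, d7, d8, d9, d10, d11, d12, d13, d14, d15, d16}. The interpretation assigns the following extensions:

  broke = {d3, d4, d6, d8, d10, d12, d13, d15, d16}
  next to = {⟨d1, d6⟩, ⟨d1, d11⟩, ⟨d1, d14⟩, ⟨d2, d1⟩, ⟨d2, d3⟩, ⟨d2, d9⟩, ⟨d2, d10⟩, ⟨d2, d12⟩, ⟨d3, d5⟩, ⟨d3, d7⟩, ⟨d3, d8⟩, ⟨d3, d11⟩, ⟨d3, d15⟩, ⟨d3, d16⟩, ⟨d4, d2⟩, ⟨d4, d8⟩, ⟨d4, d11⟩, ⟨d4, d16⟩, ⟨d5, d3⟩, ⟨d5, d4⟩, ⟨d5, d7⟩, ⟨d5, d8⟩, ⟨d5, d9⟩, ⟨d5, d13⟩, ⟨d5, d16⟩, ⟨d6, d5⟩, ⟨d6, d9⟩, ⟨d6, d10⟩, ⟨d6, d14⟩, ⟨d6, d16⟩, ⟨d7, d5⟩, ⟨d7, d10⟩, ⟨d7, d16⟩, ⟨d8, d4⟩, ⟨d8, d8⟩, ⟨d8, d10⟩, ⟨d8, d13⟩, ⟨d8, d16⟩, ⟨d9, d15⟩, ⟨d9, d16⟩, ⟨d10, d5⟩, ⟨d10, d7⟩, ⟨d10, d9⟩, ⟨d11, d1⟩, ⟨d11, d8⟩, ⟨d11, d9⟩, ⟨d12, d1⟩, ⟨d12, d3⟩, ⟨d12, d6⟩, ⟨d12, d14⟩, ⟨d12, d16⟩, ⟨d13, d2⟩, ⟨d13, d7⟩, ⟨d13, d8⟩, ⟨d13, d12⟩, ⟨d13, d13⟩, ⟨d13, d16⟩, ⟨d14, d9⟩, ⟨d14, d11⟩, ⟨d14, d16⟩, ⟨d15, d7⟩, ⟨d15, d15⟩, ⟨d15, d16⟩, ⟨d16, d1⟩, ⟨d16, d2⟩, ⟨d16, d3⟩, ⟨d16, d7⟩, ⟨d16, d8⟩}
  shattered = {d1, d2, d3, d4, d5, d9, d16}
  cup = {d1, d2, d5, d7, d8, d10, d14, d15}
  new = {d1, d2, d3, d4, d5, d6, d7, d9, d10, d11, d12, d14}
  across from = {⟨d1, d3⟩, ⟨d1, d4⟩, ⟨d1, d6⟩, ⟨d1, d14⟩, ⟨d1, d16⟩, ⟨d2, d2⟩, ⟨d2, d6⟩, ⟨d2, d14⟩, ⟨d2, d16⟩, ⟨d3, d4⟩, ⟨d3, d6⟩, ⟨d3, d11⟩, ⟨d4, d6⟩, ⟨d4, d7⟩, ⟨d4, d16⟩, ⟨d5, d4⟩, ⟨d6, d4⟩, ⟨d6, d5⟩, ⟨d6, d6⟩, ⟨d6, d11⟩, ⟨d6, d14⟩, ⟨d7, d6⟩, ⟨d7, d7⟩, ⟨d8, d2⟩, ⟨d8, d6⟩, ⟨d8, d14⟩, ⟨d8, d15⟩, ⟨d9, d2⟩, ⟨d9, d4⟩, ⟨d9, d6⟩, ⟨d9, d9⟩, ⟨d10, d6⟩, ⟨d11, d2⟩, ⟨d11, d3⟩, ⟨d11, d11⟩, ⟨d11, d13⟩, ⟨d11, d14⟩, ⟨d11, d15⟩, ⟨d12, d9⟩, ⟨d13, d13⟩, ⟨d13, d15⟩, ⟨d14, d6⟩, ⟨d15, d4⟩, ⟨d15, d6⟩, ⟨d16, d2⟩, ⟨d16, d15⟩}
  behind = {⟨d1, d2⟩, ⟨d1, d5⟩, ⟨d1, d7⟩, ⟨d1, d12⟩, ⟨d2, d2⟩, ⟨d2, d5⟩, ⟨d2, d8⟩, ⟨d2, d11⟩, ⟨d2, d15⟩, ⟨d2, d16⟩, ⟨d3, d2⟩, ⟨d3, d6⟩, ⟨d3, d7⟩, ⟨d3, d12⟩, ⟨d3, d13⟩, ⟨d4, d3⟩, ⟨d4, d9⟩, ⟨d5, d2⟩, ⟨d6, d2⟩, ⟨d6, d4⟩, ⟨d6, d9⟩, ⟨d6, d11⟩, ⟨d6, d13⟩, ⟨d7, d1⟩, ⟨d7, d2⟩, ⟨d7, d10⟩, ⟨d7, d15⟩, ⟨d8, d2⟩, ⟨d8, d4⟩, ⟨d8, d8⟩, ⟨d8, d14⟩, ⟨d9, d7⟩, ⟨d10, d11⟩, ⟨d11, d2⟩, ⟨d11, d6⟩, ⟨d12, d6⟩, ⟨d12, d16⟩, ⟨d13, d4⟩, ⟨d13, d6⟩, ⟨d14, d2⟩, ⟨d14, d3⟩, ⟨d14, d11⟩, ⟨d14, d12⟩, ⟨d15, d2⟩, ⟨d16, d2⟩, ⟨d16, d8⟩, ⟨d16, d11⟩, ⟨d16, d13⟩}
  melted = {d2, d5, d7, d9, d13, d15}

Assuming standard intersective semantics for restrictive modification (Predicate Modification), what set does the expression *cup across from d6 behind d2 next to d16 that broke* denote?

{d8, d15}

⟦across from d6⟧ = {x : ⟨x, d6⟩ ∈ ⟦across from⟧} = {d1, d2, d3, d4, d6, d7, d8, d9, d10, d14, d15}
⟦behind d2⟧ = {x : ⟨x, d2⟩ ∈ ⟦behind⟧} = {d1, d2, d3, d5, d6, d7, d8, d11, d14, d15, d16}
⟦next to d16⟧ = {x : ⟨x, d16⟩ ∈ ⟦next to⟧} = {d3, d4, d5, d6, d7, d8, d9, d12, d13, d14, d15}
⟦that broke⟧ = ⟦broke⟧ = {d3, d4, d6, d8, d10, d12, d13, d15, d16}
⟦cup⟧ = {d1, d2, d5, d7, d8, d10, d14, d15}
… ∩ ⟦across from d6⟧ = {d1, d2, d5, d7, d8, d10, d14, d15} ∩ {d1, d2, d3, d4, d6, d7, d8, d9, d10, d14, d15} = {d1, d2, d7, d8, d10, d14, d15}
… ∩ ⟦behind d2⟧ = {d1, d2, d7, d8, d10, d14, d15} ∩ {d1, d2, d3, d5, d6, d7, d8, d11, d14, d15, d16} = {d1, d2, d7, d8, d14, d15}
… ∩ ⟦next to d16⟧ = {d1, d2, d7, d8, d14, d15} ∩ {d3, d4, d5, d6, d7, d8, d9, d12, d13, d14, d15} = {d7, d8, d14, d15}
… ∩ ⟦that broke⟧ = {d7, d8, d14, d15} ∩ {d3, d4, d6, d8, d10, d12, d13, d15, d16} = {d8, d15}
So ⟦cup across from d6 behind d2 next to d16 that broke⟧ = {d8, d15}.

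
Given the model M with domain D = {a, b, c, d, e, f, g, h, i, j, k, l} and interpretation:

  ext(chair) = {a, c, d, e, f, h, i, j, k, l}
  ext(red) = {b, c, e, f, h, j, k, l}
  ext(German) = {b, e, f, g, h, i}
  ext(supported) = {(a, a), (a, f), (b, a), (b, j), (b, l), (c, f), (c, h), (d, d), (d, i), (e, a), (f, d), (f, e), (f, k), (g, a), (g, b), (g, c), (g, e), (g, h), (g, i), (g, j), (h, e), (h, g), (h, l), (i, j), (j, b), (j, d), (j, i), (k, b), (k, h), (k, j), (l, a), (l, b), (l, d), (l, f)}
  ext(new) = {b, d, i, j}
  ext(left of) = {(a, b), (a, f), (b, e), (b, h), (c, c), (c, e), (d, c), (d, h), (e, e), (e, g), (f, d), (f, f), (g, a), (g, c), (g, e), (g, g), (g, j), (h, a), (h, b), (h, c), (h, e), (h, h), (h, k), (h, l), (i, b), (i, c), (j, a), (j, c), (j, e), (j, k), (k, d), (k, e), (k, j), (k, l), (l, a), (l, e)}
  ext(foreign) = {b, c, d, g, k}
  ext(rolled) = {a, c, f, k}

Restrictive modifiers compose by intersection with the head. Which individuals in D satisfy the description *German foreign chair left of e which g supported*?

{}

⟦left of e⟧ = {x : ⟨x, e⟩ ∈ ⟦left of⟧} = {b, c, e, g, h, j, k, l}
⟦which g supported⟧ = {x : ⟨g, x⟩ ∈ ⟦supported⟧} = {a, b, c, e, h, i, j}
⟦chair⟧ = {a, c, d, e, f, h, i, j, k, l}
… ∩ ⟦left of e⟧ = {a, c, d, e, f, h, i, j, k, l} ∩ {b, c, e, g, h, j, k, l} = {c, e, h, j, k, l}
… ∩ ⟦which g supported⟧ = {c, e, h, j, k, l} ∩ {a, b, c, e, h, i, j} = {c, e, h, j}
… ∩ ⟦German⟧ = {c, e, h, j} ∩ {b, e, f, g, h, i} = {e, h}
… ∩ ⟦foreign⟧ = {e, h} ∩ {b, c, d, g, k} = ∅
So ⟦German foreign chair left of e which g supported⟧ = {}.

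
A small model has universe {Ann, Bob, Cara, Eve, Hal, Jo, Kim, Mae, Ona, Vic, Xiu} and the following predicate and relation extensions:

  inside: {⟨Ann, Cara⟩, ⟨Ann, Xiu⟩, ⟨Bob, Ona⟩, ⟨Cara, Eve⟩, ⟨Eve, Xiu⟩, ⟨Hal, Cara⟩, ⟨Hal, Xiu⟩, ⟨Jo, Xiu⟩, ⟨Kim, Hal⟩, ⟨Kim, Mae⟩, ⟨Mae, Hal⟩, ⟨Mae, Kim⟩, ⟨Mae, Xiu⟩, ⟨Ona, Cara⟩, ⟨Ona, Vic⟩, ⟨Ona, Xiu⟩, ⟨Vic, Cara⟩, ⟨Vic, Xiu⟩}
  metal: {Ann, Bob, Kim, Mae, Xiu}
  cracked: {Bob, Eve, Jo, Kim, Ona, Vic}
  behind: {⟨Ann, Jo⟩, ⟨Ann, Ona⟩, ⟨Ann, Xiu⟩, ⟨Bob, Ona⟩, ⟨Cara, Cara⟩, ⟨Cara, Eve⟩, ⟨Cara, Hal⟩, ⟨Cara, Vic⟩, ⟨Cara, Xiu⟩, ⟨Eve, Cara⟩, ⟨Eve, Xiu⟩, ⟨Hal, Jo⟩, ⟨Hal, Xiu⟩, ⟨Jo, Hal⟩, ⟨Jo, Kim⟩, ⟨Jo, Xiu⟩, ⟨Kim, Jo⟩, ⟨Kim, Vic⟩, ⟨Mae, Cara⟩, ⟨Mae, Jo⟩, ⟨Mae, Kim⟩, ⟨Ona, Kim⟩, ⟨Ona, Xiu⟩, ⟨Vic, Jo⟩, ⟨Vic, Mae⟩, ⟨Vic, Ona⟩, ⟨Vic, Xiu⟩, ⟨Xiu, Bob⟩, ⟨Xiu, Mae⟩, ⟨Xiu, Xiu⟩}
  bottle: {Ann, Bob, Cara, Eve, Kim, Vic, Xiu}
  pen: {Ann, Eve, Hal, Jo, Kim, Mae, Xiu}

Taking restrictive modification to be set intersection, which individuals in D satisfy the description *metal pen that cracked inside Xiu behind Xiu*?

{ }

⟦that cracked⟧ = ⟦cracked⟧ = {Bob, Eve, Jo, Kim, Ona, Vic}
⟦inside Xiu⟧ = {x : ⟨x, Xiu⟩ ∈ ⟦inside⟧} = {Ann, Eve, Hal, Jo, Mae, Ona, Vic}
⟦behind Xiu⟧ = {x : ⟨x, Xiu⟩ ∈ ⟦behind⟧} = {Ann, Cara, Eve, Hal, Jo, Ona, Vic, Xiu}
⟦pen⟧ = {Ann, Eve, Hal, Jo, Kim, Mae, Xiu}
… ∩ ⟦that cracked⟧ = {Ann, Eve, Hal, Jo, Kim, Mae, Xiu} ∩ {Bob, Eve, Jo, Kim, Ona, Vic} = {Eve, Jo, Kim}
… ∩ ⟦inside Xiu⟧ = {Eve, Jo, Kim} ∩ {Ann, Eve, Hal, Jo, Mae, Ona, Vic} = {Eve, Jo}
… ∩ ⟦behind Xiu⟧ = {Eve, Jo} ∩ {Ann, Cara, Eve, Hal, Jo, Ona, Vic, Xiu} = {Eve, Jo}
… ∩ ⟦metal⟧ = {Eve, Jo} ∩ {Ann, Bob, Kim, Mae, Xiu} = ∅
So ⟦metal pen that cracked inside Xiu behind Xiu⟧ = { }.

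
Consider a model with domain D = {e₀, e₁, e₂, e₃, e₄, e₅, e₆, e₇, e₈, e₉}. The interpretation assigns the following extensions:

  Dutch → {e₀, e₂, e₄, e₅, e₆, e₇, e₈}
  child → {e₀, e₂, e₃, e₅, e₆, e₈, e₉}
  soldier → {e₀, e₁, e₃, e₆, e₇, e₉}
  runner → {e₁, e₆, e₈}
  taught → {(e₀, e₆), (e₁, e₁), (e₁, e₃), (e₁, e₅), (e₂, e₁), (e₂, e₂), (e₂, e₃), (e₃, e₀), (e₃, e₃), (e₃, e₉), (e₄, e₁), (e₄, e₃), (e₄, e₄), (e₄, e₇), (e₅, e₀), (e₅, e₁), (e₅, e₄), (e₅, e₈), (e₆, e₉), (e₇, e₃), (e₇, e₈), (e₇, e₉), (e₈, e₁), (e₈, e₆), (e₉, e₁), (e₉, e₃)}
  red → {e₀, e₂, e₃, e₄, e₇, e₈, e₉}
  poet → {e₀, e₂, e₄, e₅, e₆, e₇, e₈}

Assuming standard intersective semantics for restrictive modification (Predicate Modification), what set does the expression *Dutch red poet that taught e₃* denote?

{e₂, e₄, e₇}

⟦that taught e₃⟧ = {x : ⟨x, e₃⟩ ∈ ⟦taught⟧} = {e₁, e₂, e₃, e₄, e₇, e₉}
⟦poet⟧ = {e₀, e₂, e₄, e₅, e₆, e₇, e₈}
… ∩ ⟦that taught e₃⟧ = {e₀, e₂, e₄, e₅, e₆, e₇, e₈} ∩ {e₁, e₂, e₃, e₄, e₇, e₉} = {e₂, e₄, e₇}
… ∩ ⟦Dutch⟧ = {e₂, e₄, e₇} ∩ {e₀, e₂, e₄, e₅, e₆, e₇, e₈} = {e₂, e₄, e₇}
… ∩ ⟦red⟧ = {e₂, e₄, e₇} ∩ {e₀, e₂, e₃, e₄, e₇, e₈, e₉} = {e₂, e₄, e₇}
So ⟦Dutch red poet that taught e₃⟧ = {e₂, e₄, e₇}.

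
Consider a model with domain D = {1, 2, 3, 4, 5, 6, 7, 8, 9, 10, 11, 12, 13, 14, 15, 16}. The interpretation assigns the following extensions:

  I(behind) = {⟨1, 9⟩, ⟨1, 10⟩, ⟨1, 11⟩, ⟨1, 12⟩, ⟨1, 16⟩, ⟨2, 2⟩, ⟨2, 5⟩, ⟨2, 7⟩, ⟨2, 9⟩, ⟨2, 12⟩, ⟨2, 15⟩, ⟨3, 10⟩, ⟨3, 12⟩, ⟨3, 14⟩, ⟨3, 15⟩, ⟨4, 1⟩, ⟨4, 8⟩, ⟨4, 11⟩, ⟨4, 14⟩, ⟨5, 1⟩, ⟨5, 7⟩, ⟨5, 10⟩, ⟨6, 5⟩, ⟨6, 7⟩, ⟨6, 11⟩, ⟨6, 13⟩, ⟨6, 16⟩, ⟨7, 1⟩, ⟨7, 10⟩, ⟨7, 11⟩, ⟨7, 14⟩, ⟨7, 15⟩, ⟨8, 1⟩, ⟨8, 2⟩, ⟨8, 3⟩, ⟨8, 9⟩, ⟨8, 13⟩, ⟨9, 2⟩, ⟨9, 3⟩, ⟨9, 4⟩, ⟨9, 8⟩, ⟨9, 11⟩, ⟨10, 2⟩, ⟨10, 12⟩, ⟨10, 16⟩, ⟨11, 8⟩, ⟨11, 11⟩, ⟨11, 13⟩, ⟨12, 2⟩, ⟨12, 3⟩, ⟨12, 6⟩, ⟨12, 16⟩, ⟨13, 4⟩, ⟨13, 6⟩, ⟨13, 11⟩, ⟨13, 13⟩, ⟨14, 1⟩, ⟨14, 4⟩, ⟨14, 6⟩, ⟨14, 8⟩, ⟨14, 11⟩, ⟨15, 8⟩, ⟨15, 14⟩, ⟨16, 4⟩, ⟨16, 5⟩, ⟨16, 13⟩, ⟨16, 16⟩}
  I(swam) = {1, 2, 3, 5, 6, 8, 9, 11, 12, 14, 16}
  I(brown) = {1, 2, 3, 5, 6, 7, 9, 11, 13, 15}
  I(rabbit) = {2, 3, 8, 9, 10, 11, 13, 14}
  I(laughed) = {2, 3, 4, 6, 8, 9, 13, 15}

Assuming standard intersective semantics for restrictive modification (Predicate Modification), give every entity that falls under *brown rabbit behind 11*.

{9, 11, 13}

⟦behind 11⟧ = {x : ⟨x, 11⟩ ∈ ⟦behind⟧} = {1, 4, 6, 7, 9, 11, 13, 14}
⟦rabbit⟧ = {2, 3, 8, 9, 10, 11, 13, 14}
… ∩ ⟦behind 11⟧ = {2, 3, 8, 9, 10, 11, 13, 14} ∩ {1, 4, 6, 7, 9, 11, 13, 14} = {9, 11, 13, 14}
… ∩ ⟦brown⟧ = {9, 11, 13, 14} ∩ {1, 2, 3, 5, 6, 7, 9, 11, 13, 15} = {9, 11, 13}
So ⟦brown rabbit behind 11⟧ = {9, 11, 13}.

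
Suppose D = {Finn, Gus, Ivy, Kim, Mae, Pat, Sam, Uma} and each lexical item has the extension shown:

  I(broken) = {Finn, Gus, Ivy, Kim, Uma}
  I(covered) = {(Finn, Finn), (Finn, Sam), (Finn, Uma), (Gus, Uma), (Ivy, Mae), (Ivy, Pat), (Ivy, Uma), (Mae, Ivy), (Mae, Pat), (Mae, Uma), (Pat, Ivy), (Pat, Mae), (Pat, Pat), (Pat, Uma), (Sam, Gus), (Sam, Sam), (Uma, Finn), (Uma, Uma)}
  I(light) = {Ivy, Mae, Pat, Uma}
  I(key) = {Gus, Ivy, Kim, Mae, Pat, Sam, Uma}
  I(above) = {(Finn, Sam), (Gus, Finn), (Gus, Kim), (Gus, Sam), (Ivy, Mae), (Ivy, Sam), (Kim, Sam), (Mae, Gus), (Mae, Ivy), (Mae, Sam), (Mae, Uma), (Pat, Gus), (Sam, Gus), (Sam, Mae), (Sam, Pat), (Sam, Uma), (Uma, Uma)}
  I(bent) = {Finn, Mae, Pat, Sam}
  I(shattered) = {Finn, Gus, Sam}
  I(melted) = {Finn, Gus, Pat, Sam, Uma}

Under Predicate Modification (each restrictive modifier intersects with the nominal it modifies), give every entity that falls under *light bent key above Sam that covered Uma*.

⟦above Sam⟧ = {x : ⟨x, Sam⟩ ∈ ⟦above⟧} = {Finn, Gus, Ivy, Kim, Mae}
⟦that covered Uma⟧ = {x : ⟨x, Uma⟩ ∈ ⟦covered⟧} = {Finn, Gus, Ivy, Mae, Pat, Uma}
⟦key⟧ = {Gus, Ivy, Kim, Mae, Pat, Sam, Uma}
… ∩ ⟦above Sam⟧ = {Gus, Ivy, Kim, Mae, Pat, Sam, Uma} ∩ {Finn, Gus, Ivy, Kim, Mae} = {Gus, Ivy, Kim, Mae}
… ∩ ⟦that covered Uma⟧ = {Gus, Ivy, Kim, Mae} ∩ {Finn, Gus, Ivy, Mae, Pat, Uma} = {Gus, Ivy, Mae}
… ∩ ⟦light⟧ = {Gus, Ivy, Mae} ∩ {Ivy, Mae, Pat, Uma} = {Ivy, Mae}
… ∩ ⟦bent⟧ = {Ivy, Mae} ∩ {Finn, Mae, Pat, Sam} = {Mae}
So ⟦light bent key above Sam that covered Uma⟧ = {Mae}.

{Mae}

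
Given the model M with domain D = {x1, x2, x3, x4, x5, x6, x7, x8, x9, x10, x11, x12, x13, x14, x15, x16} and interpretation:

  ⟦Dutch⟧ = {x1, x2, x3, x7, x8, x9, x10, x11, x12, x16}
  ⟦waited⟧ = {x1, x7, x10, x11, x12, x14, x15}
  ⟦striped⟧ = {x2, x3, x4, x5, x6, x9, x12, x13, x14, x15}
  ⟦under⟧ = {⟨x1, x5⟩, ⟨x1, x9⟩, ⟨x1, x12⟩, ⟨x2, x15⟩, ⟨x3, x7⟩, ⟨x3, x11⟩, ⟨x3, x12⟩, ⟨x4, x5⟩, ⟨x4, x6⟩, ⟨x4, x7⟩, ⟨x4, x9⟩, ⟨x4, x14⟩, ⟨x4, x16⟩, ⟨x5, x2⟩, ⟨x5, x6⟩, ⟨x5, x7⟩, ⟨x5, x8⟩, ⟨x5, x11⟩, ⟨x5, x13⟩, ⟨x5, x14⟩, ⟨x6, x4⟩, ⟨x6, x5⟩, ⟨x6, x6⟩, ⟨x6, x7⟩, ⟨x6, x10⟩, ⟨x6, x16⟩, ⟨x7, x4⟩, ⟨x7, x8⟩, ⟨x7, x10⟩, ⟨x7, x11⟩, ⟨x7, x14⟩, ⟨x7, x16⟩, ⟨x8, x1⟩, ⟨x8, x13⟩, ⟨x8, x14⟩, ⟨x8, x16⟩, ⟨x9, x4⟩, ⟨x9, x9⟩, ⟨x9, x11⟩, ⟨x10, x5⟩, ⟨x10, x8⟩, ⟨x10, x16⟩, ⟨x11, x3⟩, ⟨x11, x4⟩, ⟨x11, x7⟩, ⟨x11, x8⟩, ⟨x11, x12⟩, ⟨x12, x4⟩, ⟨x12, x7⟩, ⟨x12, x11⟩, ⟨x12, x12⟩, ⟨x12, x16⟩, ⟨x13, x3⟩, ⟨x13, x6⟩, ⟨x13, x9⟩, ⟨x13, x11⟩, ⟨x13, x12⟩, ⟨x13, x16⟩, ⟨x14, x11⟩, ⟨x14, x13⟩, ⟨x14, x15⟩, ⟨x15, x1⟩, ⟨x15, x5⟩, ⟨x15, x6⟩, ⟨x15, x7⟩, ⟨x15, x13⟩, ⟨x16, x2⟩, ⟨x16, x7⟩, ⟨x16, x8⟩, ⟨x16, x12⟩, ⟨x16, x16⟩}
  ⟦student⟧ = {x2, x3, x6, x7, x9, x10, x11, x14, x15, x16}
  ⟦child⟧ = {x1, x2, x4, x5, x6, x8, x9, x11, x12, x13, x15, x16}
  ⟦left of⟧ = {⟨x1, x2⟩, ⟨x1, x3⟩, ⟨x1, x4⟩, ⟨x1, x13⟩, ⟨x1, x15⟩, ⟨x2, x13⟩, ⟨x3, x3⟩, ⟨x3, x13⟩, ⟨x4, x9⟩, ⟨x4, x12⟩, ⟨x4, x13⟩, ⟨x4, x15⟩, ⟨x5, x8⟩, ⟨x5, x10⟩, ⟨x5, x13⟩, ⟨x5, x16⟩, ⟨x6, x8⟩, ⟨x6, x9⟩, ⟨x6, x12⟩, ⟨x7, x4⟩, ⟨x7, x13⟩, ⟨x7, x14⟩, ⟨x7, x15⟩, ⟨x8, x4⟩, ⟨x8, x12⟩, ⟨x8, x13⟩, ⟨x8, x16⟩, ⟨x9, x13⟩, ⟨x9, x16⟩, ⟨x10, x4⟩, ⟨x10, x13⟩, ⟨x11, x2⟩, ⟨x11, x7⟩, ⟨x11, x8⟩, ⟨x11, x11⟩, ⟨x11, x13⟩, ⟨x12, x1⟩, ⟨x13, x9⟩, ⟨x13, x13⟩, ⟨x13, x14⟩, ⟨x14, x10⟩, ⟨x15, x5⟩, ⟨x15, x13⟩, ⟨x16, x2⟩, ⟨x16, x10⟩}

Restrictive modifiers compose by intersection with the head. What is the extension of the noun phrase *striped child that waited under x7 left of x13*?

⟦that waited⟧ = ⟦waited⟧ = {x1, x7, x10, x11, x12, x14, x15}
⟦under x7⟧ = {x : ⟨x, x7⟩ ∈ ⟦under⟧} = {x3, x4, x5, x6, x11, x12, x15, x16}
⟦left of x13⟧ = {x : ⟨x, x13⟩ ∈ ⟦left of⟧} = {x1, x2, x3, x4, x5, x7, x8, x9, x10, x11, x13, x15}
⟦child⟧ = {x1, x2, x4, x5, x6, x8, x9, x11, x12, x13, x15, x16}
… ∩ ⟦that waited⟧ = {x1, x2, x4, x5, x6, x8, x9, x11, x12, x13, x15, x16} ∩ {x1, x7, x10, x11, x12, x14, x15} = {x1, x11, x12, x15}
… ∩ ⟦under x7⟧ = {x1, x11, x12, x15} ∩ {x3, x4, x5, x6, x11, x12, x15, x16} = {x11, x12, x15}
… ∩ ⟦left of x13⟧ = {x11, x12, x15} ∩ {x1, x2, x3, x4, x5, x7, x8, x9, x10, x11, x13, x15} = {x11, x15}
… ∩ ⟦striped⟧ = {x11, x15} ∩ {x2, x3, x4, x5, x6, x9, x12, x13, x14, x15} = {x15}
So ⟦striped child that waited under x7 left of x13⟧ = {x15}.

{x15}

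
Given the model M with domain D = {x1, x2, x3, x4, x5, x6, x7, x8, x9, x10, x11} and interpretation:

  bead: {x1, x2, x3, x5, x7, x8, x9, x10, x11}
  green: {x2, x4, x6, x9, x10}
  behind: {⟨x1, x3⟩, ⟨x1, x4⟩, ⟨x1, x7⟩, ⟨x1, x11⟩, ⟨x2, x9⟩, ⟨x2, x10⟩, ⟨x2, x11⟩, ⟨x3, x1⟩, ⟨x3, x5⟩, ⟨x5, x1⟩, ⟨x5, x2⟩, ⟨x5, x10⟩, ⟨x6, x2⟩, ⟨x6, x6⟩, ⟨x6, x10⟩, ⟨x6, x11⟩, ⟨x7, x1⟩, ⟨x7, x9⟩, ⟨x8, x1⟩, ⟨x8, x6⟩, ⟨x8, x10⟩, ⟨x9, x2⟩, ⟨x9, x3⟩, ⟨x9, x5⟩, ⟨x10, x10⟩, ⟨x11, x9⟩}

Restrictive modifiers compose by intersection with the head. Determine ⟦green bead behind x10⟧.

{x2, x10}

⟦behind x10⟧ = {x : ⟨x, x10⟩ ∈ ⟦behind⟧} = {x2, x5, x6, x8, x10}
⟦bead⟧ = {x1, x2, x3, x5, x7, x8, x9, x10, x11}
… ∩ ⟦behind x10⟧ = {x1, x2, x3, x5, x7, x8, x9, x10, x11} ∩ {x2, x5, x6, x8, x10} = {x2, x5, x8, x10}
… ∩ ⟦green⟧ = {x2, x5, x8, x10} ∩ {x2, x4, x6, x9, x10} = {x2, x10}
So ⟦green bead behind x10⟧ = {x2, x10}.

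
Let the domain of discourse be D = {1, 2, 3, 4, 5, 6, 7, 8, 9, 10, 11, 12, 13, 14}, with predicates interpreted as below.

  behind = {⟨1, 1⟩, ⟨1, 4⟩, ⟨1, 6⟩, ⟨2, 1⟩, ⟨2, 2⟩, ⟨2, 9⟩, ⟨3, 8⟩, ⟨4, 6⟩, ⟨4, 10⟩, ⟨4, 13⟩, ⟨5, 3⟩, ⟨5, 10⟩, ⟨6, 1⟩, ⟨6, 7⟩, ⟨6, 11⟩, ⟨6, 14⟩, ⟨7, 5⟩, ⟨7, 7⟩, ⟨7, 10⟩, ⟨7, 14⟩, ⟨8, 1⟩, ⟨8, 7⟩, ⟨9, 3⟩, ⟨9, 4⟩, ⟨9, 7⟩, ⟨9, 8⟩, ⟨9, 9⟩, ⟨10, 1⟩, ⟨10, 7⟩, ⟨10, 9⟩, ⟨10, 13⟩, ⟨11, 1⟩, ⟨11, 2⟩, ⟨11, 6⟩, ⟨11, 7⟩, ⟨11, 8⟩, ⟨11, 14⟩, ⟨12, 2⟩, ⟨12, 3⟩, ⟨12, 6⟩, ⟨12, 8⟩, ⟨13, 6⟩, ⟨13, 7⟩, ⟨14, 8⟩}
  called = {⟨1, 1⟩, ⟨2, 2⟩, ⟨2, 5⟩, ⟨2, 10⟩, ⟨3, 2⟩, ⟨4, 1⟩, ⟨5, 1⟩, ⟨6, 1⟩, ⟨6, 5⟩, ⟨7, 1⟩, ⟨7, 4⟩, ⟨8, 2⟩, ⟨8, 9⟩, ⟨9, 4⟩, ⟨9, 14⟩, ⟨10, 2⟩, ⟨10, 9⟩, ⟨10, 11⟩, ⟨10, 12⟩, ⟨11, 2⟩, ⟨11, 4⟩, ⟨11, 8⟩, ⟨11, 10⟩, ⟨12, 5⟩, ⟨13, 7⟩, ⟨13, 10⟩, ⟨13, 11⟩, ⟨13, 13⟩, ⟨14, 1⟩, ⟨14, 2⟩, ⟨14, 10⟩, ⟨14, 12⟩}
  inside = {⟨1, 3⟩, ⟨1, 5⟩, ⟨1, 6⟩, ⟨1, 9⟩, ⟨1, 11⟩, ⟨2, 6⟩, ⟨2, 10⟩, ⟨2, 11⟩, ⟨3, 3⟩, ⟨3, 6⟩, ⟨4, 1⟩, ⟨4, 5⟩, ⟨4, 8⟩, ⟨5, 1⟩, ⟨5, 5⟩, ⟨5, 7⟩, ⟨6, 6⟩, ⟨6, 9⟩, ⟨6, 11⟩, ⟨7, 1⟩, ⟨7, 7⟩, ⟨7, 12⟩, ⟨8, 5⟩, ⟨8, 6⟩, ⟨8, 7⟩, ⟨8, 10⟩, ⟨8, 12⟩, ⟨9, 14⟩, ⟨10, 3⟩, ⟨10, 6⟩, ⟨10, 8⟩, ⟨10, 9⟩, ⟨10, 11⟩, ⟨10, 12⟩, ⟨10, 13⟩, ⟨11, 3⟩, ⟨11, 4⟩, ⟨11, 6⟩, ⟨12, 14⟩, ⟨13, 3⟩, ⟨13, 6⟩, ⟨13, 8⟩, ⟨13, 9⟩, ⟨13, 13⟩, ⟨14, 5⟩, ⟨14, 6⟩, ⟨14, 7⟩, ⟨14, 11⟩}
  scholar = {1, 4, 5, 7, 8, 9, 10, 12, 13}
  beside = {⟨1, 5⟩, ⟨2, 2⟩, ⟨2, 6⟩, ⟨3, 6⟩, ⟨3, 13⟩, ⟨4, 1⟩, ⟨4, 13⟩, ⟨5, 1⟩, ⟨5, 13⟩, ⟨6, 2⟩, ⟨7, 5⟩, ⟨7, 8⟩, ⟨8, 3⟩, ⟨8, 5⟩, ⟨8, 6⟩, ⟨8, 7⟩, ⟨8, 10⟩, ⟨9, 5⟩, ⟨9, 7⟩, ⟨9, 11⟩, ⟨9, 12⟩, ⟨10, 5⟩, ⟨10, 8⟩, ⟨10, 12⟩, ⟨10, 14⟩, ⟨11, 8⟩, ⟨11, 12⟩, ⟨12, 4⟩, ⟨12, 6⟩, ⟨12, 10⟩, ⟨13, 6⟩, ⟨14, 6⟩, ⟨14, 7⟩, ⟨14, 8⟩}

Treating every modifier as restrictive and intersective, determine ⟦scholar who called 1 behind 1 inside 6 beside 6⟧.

{ }

⟦who called 1⟧ = {x : ⟨x, 1⟩ ∈ ⟦called⟧} = {1, 4, 5, 6, 7, 14}
⟦behind 1⟧ = {x : ⟨x, 1⟩ ∈ ⟦behind⟧} = {1, 2, 6, 8, 10, 11}
⟦inside 6⟧ = {x : ⟨x, 6⟩ ∈ ⟦inside⟧} = {1, 2, 3, 6, 8, 10, 11, 13, 14}
⟦beside 6⟧ = {x : ⟨x, 6⟩ ∈ ⟦beside⟧} = {2, 3, 8, 12, 13, 14}
⟦scholar⟧ = {1, 4, 5, 7, 8, 9, 10, 12, 13}
… ∩ ⟦who called 1⟧ = {1, 4, 5, 7, 8, 9, 10, 12, 13} ∩ {1, 4, 5, 6, 7, 14} = {1, 4, 5, 7}
… ∩ ⟦behind 1⟧ = {1, 4, 5, 7} ∩ {1, 2, 6, 8, 10, 11} = {1}
… ∩ ⟦inside 6⟧ = {1} ∩ {1, 2, 3, 6, 8, 10, 11, 13, 14} = {1}
… ∩ ⟦beside 6⟧ = {1} ∩ {2, 3, 8, 12, 13, 14} = ∅
So ⟦scholar who called 1 behind 1 inside 6 beside 6⟧ = { }.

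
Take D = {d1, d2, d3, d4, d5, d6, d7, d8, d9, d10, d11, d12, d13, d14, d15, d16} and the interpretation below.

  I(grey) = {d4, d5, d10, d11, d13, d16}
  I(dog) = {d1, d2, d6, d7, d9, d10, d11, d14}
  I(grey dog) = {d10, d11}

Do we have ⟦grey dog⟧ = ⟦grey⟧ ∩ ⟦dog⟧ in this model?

yes

⟦grey⟧ ∩ ⟦dog⟧ = {d4, d5, d10, d11, d13, d16} ∩ {d1, d2, d6, d7, d9, d10, d11, d14} = {d10, d11}
Observed ⟦grey dog⟧ = {d10, d11}.
These coincide, so the modifier is intersective here.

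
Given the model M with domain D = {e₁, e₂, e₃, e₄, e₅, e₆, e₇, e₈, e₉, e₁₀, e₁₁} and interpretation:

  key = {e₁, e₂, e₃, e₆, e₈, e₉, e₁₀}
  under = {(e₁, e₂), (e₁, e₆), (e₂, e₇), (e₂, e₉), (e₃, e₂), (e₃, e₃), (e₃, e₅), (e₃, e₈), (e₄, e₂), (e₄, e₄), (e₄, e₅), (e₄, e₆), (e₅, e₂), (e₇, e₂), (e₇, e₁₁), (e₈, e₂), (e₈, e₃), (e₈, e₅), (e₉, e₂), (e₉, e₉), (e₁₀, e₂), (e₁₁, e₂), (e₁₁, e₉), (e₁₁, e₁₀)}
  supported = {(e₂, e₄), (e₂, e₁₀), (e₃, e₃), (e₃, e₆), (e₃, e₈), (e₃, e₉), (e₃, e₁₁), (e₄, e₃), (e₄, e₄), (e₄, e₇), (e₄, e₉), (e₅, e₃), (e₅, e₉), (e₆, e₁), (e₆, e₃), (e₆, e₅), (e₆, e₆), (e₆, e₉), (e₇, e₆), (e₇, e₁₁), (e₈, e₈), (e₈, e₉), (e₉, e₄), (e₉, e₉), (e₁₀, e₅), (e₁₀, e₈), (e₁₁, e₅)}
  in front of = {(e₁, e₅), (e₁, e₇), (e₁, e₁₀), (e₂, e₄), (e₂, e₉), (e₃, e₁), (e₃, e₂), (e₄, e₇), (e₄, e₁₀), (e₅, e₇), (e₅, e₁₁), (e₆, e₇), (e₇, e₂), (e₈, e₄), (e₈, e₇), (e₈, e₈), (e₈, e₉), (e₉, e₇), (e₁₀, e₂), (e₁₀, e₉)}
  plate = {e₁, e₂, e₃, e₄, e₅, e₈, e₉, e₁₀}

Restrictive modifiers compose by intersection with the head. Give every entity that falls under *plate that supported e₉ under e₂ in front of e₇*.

⟦that supported e₉⟧ = {x : ⟨x, e₉⟩ ∈ ⟦supported⟧} = {e₃, e₄, e₅, e₆, e₈, e₉}
⟦under e₂⟧ = {x : ⟨x, e₂⟩ ∈ ⟦under⟧} = {e₁, e₃, e₄, e₅, e₇, e₈, e₉, e₁₀, e₁₁}
⟦in front of e₇⟧ = {x : ⟨x, e₇⟩ ∈ ⟦in front of⟧} = {e₁, e₄, e₅, e₆, e₈, e₉}
⟦plate⟧ = {e₁, e₂, e₃, e₄, e₅, e₈, e₉, e₁₀}
… ∩ ⟦that supported e₉⟧ = {e₁, e₂, e₃, e₄, e₅, e₈, e₉, e₁₀} ∩ {e₃, e₄, e₅, e₆, e₈, e₉} = {e₃, e₄, e₅, e₈, e₉}
… ∩ ⟦under e₂⟧ = {e₃, e₄, e₅, e₈, e₉} ∩ {e₁, e₃, e₄, e₅, e₇, e₈, e₉, e₁₀, e₁₁} = {e₃, e₄, e₅, e₈, e₉}
… ∩ ⟦in front of e₇⟧ = {e₃, e₄, e₅, e₈, e₉} ∩ {e₁, e₄, e₅, e₆, e₈, e₉} = {e₄, e₅, e₈, e₉}
So ⟦plate that supported e₉ under e₂ in front of e₇⟧ = {e₄, e₅, e₈, e₉}.

{e₄, e₅, e₈, e₉}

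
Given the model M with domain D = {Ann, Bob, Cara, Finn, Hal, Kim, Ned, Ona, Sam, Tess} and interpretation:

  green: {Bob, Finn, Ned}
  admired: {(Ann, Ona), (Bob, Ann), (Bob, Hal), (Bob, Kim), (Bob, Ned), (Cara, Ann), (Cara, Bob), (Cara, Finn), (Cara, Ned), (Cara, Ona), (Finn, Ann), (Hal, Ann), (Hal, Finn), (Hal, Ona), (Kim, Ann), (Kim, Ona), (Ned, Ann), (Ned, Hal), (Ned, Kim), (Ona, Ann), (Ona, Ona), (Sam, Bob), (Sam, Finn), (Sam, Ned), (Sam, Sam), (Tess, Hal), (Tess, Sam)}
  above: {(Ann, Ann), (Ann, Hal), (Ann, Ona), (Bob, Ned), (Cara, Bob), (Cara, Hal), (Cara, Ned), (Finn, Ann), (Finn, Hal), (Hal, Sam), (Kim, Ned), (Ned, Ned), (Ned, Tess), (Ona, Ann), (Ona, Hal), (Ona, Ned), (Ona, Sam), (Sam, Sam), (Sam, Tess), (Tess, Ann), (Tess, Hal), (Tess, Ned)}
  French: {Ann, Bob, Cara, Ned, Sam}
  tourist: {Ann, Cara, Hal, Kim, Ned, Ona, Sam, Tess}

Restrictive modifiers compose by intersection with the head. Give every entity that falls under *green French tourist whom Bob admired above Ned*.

{Ned}

⟦whom Bob admired⟧ = {x : ⟨Bob, x⟩ ∈ ⟦admired⟧} = {Ann, Hal, Kim, Ned}
⟦above Ned⟧ = {x : ⟨x, Ned⟩ ∈ ⟦above⟧} = {Bob, Cara, Kim, Ned, Ona, Tess}
⟦tourist⟧ = {Ann, Cara, Hal, Kim, Ned, Ona, Sam, Tess}
… ∩ ⟦whom Bob admired⟧ = {Ann, Cara, Hal, Kim, Ned, Ona, Sam, Tess} ∩ {Ann, Hal, Kim, Ned} = {Ann, Hal, Kim, Ned}
… ∩ ⟦above Ned⟧ = {Ann, Hal, Kim, Ned} ∩ {Bob, Cara, Kim, Ned, Ona, Tess} = {Kim, Ned}
… ∩ ⟦green⟧ = {Kim, Ned} ∩ {Bob, Finn, Ned} = {Ned}
… ∩ ⟦French⟧ = {Ned} ∩ {Ann, Bob, Cara, Ned, Sam} = {Ned}
So ⟦green French tourist whom Bob admired above Ned⟧ = {Ned}.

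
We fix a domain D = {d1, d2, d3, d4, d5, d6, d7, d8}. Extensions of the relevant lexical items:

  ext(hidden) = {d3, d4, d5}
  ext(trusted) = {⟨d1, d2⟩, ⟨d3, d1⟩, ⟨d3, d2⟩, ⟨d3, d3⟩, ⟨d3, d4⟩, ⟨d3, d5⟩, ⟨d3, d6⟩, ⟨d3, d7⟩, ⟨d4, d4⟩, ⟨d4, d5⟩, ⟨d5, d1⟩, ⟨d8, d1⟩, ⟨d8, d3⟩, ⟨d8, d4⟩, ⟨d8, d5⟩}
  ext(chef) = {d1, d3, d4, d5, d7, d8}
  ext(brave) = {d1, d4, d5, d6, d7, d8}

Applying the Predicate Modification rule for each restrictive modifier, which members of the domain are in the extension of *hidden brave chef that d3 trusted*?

{d4, d5}

⟦that d3 trusted⟧ = {x : ⟨d3, x⟩ ∈ ⟦trusted⟧} = {d1, d2, d3, d4, d5, d6, d7}
⟦chef⟧ = {d1, d3, d4, d5, d7, d8}
… ∩ ⟦that d3 trusted⟧ = {d1, d3, d4, d5, d7, d8} ∩ {d1, d2, d3, d4, d5, d6, d7} = {d1, d3, d4, d5, d7}
… ∩ ⟦hidden⟧ = {d1, d3, d4, d5, d7} ∩ {d3, d4, d5} = {d3, d4, d5}
… ∩ ⟦brave⟧ = {d3, d4, d5} ∩ {d1, d4, d5, d6, d7, d8} = {d4, d5}
So ⟦hidden brave chef that d3 trusted⟧ = {d4, d5}.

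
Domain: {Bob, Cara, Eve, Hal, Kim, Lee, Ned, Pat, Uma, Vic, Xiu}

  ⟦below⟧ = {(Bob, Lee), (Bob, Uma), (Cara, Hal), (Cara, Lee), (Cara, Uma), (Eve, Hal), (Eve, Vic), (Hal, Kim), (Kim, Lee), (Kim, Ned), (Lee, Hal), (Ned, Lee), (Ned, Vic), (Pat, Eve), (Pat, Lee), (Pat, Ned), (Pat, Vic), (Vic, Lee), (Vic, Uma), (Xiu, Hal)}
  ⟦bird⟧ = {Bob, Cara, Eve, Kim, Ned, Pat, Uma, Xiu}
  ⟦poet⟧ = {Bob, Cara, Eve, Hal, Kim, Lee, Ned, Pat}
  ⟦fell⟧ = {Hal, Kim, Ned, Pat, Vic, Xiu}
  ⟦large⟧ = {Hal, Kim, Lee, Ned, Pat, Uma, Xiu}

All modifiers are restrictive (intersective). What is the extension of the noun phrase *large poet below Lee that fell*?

⟦below Lee⟧ = {x : ⟨x, Lee⟩ ∈ ⟦below⟧} = {Bob, Cara, Kim, Ned, Pat, Vic}
⟦that fell⟧ = ⟦fell⟧ = {Hal, Kim, Ned, Pat, Vic, Xiu}
⟦poet⟧ = {Bob, Cara, Eve, Hal, Kim, Lee, Ned, Pat}
… ∩ ⟦below Lee⟧ = {Bob, Cara, Eve, Hal, Kim, Lee, Ned, Pat} ∩ {Bob, Cara, Kim, Ned, Pat, Vic} = {Bob, Cara, Kim, Ned, Pat}
… ∩ ⟦that fell⟧ = {Bob, Cara, Kim, Ned, Pat} ∩ {Hal, Kim, Ned, Pat, Vic, Xiu} = {Kim, Ned, Pat}
… ∩ ⟦large⟧ = {Kim, Ned, Pat} ∩ {Hal, Kim, Lee, Ned, Pat, Uma, Xiu} = {Kim, Ned, Pat}
So ⟦large poet below Lee that fell⟧ = {Kim, Ned, Pat}.

{Kim, Ned, Pat}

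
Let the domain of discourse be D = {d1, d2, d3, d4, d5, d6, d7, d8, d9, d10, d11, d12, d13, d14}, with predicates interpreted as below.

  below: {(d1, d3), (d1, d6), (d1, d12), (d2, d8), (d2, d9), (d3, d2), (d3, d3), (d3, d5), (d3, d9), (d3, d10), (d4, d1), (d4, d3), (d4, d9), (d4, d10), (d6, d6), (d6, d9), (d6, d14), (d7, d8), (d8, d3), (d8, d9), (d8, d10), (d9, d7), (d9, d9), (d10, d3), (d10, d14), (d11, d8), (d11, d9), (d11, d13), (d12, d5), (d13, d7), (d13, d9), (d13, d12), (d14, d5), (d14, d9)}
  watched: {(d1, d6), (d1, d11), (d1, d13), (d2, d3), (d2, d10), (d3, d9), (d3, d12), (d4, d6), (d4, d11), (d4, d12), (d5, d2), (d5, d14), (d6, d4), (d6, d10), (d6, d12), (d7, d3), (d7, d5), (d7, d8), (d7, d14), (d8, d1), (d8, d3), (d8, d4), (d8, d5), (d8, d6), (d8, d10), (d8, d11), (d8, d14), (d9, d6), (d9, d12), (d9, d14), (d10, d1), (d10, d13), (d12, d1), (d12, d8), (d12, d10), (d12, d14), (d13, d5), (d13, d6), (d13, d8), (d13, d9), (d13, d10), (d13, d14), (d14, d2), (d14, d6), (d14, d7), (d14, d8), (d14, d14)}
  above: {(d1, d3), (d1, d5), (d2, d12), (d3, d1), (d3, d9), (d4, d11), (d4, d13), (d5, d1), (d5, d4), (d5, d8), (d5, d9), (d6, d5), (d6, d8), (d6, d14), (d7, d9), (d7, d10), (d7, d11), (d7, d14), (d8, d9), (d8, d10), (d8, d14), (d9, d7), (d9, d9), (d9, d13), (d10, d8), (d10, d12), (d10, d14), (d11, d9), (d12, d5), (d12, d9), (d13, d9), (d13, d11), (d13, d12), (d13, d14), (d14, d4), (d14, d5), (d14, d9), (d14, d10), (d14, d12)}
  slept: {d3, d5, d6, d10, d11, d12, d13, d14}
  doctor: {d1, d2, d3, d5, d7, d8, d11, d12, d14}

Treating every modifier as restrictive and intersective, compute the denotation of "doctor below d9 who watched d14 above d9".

⟦below d9⟧ = {x : ⟨x, d9⟩ ∈ ⟦below⟧} = {d2, d3, d4, d6, d8, d9, d11, d13, d14}
⟦who watched d14⟧ = {x : ⟨x, d14⟩ ∈ ⟦watched⟧} = {d5, d7, d8, d9, d12, d13, d14}
⟦above d9⟧ = {x : ⟨x, d9⟩ ∈ ⟦above⟧} = {d3, d5, d7, d8, d9, d11, d12, d13, d14}
⟦doctor⟧ = {d1, d2, d3, d5, d7, d8, d11, d12, d14}
… ∩ ⟦below d9⟧ = {d1, d2, d3, d5, d7, d8, d11, d12, d14} ∩ {d2, d3, d4, d6, d8, d9, d11, d13, d14} = {d2, d3, d8, d11, d14}
… ∩ ⟦who watched d14⟧ = {d2, d3, d8, d11, d14} ∩ {d5, d7, d8, d9, d12, d13, d14} = {d8, d14}
… ∩ ⟦above d9⟧ = {d8, d14} ∩ {d3, d5, d7, d8, d9, d11, d12, d13, d14} = {d8, d14}
So ⟦doctor below d9 who watched d14 above d9⟧ = {d8, d14}.

{d8, d14}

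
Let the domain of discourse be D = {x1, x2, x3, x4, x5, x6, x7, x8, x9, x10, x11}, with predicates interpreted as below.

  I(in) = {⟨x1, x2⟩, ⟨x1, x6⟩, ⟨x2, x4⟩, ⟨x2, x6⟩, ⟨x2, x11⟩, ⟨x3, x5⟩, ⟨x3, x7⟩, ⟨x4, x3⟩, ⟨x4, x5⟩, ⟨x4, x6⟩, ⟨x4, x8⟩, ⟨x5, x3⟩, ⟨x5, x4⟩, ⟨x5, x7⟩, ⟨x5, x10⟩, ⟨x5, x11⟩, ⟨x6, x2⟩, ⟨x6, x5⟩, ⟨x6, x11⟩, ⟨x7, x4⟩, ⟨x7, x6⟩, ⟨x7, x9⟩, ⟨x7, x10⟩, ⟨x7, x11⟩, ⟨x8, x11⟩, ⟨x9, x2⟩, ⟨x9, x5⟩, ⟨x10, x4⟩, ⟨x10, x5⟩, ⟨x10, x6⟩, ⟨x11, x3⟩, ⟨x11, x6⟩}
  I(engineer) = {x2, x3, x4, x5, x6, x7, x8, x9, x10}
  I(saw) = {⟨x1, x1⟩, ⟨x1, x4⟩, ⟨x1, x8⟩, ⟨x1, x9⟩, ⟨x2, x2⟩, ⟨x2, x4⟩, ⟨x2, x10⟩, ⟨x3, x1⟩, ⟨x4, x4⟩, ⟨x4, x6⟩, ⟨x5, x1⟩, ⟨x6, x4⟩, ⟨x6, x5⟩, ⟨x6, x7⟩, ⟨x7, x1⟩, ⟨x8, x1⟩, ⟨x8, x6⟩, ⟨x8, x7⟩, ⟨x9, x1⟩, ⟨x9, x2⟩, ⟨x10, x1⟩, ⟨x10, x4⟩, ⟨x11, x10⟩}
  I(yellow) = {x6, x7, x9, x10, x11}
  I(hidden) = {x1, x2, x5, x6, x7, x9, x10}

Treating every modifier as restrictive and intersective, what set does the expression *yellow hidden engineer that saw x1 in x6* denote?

⟦that saw x1⟧ = {x : ⟨x, x1⟩ ∈ ⟦saw⟧} = {x1, x3, x5, x7, x8, x9, x10}
⟦in x6⟧ = {x : ⟨x, x6⟩ ∈ ⟦in⟧} = {x1, x2, x4, x7, x10, x11}
⟦engineer⟧ = {x2, x3, x4, x5, x6, x7, x8, x9, x10}
… ∩ ⟦that saw x1⟧ = {x2, x3, x4, x5, x6, x7, x8, x9, x10} ∩ {x1, x3, x5, x7, x8, x9, x10} = {x3, x5, x7, x8, x9, x10}
… ∩ ⟦in x6⟧ = {x3, x5, x7, x8, x9, x10} ∩ {x1, x2, x4, x7, x10, x11} = {x7, x10}
… ∩ ⟦yellow⟧ = {x7, x10} ∩ {x6, x7, x9, x10, x11} = {x7, x10}
… ∩ ⟦hidden⟧ = {x7, x10} ∩ {x1, x2, x5, x6, x7, x9, x10} = {x7, x10}
So ⟦yellow hidden engineer that saw x1 in x6⟧ = {x7, x10}.

{x7, x10}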